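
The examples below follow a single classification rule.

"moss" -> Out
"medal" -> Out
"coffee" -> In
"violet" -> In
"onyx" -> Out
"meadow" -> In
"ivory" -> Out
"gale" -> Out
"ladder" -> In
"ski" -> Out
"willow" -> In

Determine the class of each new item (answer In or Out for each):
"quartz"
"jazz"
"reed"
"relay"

The simplest hypothesis consistent with all the labels is: length 6.
In: "quartz", since length 6. Out: "jazz", since length 4. Out: "reed", since length 4. Out: "relay", since length 5.

In, Out, Out, Out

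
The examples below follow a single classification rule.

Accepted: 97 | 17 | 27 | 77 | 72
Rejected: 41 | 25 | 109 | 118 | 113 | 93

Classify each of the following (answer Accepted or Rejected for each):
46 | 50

Rejected, Rejected

The distinguishing property — ≡ 2 (mod 5) — holds for all the 'Accepted' cases and none of the 'Rejected' cases.
46 → 46 mod 5 = 1 → Rejected.
50 → 50 mod 5 = 0 → Rejected.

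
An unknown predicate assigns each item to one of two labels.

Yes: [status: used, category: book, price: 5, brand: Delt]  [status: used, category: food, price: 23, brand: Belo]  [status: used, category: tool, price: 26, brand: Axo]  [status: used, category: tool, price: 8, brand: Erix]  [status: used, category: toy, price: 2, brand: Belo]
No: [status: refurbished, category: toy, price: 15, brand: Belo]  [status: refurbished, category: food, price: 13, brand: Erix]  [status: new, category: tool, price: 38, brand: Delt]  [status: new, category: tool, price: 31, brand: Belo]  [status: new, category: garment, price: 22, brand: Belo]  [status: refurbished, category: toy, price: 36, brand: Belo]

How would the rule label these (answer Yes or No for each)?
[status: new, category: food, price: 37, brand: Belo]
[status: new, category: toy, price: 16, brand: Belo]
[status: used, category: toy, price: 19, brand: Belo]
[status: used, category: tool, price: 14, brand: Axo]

No, No, Yes, Yes

The classifier is using: status is used.
[status: new, category: food, price: 37, brand: Belo] → status is new → No. [status: new, category: toy, price: 16, brand: Belo] → status is new → No. [status: used, category: toy, price: 19, brand: Belo] → status is used → Yes. [status: used, category: tool, price: 14, brand: Axo] → status is used → Yes.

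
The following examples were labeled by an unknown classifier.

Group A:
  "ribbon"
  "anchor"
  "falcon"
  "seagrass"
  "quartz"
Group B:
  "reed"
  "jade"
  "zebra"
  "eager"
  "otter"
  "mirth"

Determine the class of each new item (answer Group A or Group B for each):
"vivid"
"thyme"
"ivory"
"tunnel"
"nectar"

Group B, Group B, Group B, Group A, Group A

The simplest hypothesis consistent with all the labels is: length ≥ 6.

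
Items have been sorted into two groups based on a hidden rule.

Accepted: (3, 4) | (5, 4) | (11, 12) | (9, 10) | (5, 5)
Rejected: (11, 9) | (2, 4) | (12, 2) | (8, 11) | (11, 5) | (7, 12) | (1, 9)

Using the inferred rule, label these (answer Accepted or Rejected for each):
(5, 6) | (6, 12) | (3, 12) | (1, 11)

Accepted, Rejected, Rejected, Rejected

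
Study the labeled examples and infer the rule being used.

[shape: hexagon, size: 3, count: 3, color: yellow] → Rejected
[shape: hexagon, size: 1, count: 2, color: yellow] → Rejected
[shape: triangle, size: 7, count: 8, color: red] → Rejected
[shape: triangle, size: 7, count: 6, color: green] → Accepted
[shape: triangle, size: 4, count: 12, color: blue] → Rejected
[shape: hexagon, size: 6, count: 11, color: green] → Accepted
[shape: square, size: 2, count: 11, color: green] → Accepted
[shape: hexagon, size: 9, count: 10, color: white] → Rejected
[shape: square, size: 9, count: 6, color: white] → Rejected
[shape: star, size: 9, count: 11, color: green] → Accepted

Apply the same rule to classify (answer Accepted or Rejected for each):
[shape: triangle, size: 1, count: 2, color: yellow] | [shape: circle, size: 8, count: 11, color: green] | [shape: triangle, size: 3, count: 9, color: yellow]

Rejected, Accepted, Rejected

The classifier is using: color is green.
Rejected: [shape: triangle, size: 1, count: 2, color: yellow], since color is yellow. Accepted: [shape: circle, size: 8, count: 11, color: green], since color is green. Rejected: [shape: triangle, size: 3, count: 9, color: yellow], since color is yellow.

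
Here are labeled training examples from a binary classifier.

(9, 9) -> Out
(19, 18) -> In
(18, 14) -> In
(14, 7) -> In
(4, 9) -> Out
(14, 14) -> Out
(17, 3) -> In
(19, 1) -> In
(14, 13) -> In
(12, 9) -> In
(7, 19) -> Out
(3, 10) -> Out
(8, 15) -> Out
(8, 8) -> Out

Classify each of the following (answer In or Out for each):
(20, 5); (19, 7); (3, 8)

Rule: first > second. This holds for each 'In' example and fails for each 'Out' one.

In, In, Out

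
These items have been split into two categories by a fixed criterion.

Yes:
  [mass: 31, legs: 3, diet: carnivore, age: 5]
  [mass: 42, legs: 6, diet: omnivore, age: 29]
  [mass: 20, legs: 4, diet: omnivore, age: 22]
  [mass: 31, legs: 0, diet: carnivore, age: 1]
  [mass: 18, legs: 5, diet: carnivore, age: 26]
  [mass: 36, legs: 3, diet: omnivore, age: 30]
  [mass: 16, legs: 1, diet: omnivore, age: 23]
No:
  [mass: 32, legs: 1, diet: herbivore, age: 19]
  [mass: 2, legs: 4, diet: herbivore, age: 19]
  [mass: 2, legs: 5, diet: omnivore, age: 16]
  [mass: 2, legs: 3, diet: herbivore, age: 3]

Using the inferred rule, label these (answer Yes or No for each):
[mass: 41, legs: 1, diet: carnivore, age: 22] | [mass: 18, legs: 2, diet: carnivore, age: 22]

Yes, Yes

The pattern is that an item is 'Yes' exactly when: diet is carnivore OR age ≥ 22.
Yes: [mass: 41, legs: 1, diet: carnivore, age: 22], since diet is carnivore, age = 22. Yes: [mass: 18, legs: 2, diet: carnivore, age: 22], since diet is carnivore, age = 22.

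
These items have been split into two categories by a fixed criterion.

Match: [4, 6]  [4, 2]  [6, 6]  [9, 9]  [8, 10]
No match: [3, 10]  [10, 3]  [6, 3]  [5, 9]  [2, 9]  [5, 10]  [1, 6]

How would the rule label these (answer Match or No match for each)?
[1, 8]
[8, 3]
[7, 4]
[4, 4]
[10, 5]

The pattern is that an item is 'Match' exactly when: |first − second| ≤ 2.
[1, 8]: |1−8| = 7, fails this test → No match. [8, 3]: |8−3| = 5, fails this test → No match. [7, 4]: |7−4| = 3, fails this test → No match. [4, 4]: |4−4| = 0, qualifies → Match. [10, 5]: |10−5| = 5, fails this test → No match.

No match, No match, No match, Match, No match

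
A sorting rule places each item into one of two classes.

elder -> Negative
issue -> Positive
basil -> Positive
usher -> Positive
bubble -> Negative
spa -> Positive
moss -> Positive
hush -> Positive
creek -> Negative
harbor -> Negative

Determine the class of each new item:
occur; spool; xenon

Negative, Positive, Negative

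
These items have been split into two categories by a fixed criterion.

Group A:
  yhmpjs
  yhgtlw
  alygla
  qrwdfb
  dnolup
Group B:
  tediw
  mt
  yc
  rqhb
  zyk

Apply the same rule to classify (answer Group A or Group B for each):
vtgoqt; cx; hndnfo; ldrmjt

Rule: length 6. This holds for each 'Group A' example and fails for each 'Group B' one.
Group A: vtgoqt, since length 6.
Group B: cx, since length 2.
Group A: hndnfo, since length 6.
Group A: ldrmjt, since length 6.

Group A, Group B, Group A, Group A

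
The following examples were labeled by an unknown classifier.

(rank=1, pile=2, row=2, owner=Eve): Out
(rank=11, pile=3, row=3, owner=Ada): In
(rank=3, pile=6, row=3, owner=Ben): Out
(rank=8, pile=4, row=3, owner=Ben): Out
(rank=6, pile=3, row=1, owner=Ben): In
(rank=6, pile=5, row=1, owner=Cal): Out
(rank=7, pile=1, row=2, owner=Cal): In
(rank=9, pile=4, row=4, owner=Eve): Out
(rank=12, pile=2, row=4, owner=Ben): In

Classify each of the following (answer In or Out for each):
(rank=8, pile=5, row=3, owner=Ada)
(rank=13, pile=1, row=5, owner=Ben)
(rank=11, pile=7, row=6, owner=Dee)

Every 'In' example satisfies: rank ≥ 3 AND pile ≤ 3. None of the 'Out' examples do.
Out: (rank=8, pile=5, row=3, owner=Ada), since rank = 8, pile = 5. In: (rank=13, pile=1, row=5, owner=Ben), since rank = 13, pile = 1. Out: (rank=11, pile=7, row=6, owner=Dee), since rank = 11, pile = 7.

Out, In, Out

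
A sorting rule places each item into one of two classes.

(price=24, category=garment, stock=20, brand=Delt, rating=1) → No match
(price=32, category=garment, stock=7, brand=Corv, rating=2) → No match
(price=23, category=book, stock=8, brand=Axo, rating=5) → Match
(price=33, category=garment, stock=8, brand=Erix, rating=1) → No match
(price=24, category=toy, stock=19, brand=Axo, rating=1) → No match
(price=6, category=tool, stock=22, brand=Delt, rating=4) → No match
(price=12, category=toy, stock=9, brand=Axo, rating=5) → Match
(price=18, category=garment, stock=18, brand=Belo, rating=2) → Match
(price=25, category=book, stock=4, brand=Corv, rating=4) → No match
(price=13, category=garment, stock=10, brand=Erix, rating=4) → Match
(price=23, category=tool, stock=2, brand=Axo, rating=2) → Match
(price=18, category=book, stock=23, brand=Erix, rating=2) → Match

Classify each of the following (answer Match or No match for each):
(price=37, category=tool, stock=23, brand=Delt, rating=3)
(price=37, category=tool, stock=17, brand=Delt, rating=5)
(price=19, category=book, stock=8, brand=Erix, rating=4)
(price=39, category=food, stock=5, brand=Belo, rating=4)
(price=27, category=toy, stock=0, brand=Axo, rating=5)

No match, No match, Match, No match, No match

The distinguishing property — price ≥ 12 AND price ≤ 23 — holds for all the 'Match' cases and none of the 'No match' cases.
(price=37, category=tool, stock=23, brand=Delt, rating=3): No match (price = 37). (price=37, category=tool, stock=17, brand=Delt, rating=5): No match (price = 37). (price=19, category=book, stock=8, brand=Erix, rating=4): Match (price = 19). (price=39, category=food, stock=5, brand=Belo, rating=4): No match (price = 39). (price=27, category=toy, stock=0, brand=Axo, rating=5): No match (price = 27).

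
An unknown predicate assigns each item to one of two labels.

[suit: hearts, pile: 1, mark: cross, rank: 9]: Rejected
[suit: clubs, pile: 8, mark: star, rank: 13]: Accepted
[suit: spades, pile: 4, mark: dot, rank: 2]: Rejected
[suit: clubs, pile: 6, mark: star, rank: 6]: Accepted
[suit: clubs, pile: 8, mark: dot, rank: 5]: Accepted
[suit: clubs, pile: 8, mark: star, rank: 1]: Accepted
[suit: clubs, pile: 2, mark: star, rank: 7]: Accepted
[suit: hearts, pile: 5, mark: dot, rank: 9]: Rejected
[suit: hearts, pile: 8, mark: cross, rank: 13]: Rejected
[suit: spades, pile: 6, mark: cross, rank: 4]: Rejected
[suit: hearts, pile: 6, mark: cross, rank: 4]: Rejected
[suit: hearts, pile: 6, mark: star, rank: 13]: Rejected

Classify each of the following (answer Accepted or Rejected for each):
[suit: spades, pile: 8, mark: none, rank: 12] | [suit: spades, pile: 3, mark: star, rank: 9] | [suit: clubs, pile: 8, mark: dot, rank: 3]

The distinguishing property — suit is clubs — holds for all the 'Accepted' cases and none of the 'Rejected' cases.
[suit: spades, pile: 8, mark: none, rank: 12] → suit is spades → Rejected.
[suit: spades, pile: 3, mark: star, rank: 9] → suit is spades → Rejected.
[suit: clubs, pile: 8, mark: dot, rank: 3] → suit is clubs → Accepted.

Rejected, Rejected, Accepted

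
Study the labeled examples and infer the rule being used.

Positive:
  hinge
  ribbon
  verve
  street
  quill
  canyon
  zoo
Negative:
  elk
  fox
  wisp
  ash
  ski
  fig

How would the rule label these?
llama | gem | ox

The distinguishing property — has ≥ 2 vowels — holds for all the 'Positive' cases and none of the 'Negative' cases.
llama — 2 vowels, hence Positive.
gem — 1 vowel, hence Negative.
ox — 1 vowel, hence Negative.

Positive, Negative, Negative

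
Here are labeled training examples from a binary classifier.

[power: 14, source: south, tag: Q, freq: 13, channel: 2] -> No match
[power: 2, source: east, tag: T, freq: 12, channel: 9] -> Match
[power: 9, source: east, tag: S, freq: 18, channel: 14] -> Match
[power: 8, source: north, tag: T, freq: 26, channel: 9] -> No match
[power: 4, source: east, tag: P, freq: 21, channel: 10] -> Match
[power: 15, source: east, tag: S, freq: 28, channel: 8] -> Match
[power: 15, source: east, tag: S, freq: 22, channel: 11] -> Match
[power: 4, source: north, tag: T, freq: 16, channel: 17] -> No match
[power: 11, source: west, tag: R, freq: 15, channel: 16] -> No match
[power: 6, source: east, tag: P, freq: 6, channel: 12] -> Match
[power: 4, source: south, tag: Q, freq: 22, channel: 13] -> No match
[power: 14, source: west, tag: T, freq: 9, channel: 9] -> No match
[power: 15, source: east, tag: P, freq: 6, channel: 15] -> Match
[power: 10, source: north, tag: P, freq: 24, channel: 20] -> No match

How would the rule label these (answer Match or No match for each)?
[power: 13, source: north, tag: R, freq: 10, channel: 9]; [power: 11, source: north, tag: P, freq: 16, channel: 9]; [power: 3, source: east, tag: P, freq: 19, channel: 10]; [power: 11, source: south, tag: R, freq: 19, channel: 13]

No match, No match, Match, No match

Every 'Match' example satisfies: source is east. None of the 'No match' examples do.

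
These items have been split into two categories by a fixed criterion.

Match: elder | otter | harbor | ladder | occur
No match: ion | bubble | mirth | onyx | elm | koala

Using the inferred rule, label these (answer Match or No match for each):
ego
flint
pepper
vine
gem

No match, No match, Match, No match, No match

The classifier is using: ends with 'r'.
ego → ends with 'o' → No match.
flint → ends with 't' → No match.
pepper → ends with 'r' → Match.
vine → ends with 'e' → No match.
gem → ends with 'm' → No match.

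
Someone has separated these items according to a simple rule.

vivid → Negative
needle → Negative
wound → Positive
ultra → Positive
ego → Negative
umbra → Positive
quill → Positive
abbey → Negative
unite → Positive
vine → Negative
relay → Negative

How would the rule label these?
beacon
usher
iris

Negative, Positive, Negative

The distinguishing property — contains 'u' — holds for all the 'Positive' cases and none of the 'Negative' cases.
beacon: Negative (no 'u').
usher: Positive (has 'u').
iris: Negative (no 'u').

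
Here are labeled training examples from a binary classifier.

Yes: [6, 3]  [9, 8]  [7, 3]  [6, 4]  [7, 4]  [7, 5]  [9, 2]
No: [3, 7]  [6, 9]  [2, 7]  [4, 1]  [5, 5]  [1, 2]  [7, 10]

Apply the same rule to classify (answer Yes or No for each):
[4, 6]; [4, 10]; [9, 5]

No, No, Yes

The simplest hypothesis consistent with all the labels is: first > second AND sum ≥ 9.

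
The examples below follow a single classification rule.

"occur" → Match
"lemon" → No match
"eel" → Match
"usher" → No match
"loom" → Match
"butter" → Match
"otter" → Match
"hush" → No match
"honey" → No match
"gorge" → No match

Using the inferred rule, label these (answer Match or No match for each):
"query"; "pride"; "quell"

The simplest hypothesis consistent with all the labels is: has a double letter.
"query": No match (no doubled letter).
"pride": No match (no doubled letter).
"quell": Match ('ll' doubled).

No match, No match, Match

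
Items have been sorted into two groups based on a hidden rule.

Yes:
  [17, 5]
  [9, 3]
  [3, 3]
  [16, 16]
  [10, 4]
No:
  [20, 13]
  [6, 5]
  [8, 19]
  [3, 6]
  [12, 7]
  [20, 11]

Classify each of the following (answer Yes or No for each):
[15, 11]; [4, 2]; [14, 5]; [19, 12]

Yes, Yes, No, No

The classifier is using: sum is even.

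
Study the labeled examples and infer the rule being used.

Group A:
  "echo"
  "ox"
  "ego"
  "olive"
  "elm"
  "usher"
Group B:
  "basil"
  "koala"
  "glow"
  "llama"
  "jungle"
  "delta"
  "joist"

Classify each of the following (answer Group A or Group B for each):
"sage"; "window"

Group B, Group B

The distinguishing property — starts with a vowel — holds for all the 'Group A' cases and none of the 'Group B' cases.
"sage": starts with 's' — does not satisfy this, so Group B.
"window": starts with 'w' — does not satisfy this, so Group B.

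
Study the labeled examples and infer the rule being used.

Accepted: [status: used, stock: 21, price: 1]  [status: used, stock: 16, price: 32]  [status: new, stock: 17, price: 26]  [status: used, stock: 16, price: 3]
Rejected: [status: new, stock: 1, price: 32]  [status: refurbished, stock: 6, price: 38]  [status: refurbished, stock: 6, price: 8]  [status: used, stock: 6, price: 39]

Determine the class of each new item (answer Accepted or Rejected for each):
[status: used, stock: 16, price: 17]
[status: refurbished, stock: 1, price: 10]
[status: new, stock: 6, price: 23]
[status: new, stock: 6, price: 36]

Accepted, Rejected, Rejected, Rejected

Every 'Accepted' example satisfies: stock ≥ 16. None of the 'Rejected' examples do.
Accepted: [status: used, stock: 16, price: 17], since stock = 16. Rejected: [status: refurbished, stock: 1, price: 10], since stock = 1. Rejected: [status: new, stock: 6, price: 23], since stock = 6. Rejected: [status: new, stock: 6, price: 36], since stock = 6.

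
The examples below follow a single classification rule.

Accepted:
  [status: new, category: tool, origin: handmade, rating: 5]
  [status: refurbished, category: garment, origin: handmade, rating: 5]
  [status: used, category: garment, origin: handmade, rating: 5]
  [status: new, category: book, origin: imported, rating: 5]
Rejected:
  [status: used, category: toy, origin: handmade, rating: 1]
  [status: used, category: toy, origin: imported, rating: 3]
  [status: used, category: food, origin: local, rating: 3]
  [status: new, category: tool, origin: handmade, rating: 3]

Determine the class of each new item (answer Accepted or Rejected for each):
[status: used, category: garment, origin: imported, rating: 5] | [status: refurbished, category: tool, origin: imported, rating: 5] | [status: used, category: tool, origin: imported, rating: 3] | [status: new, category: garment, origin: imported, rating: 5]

Every 'Accepted' example satisfies: rating = 5. None of the 'Rejected' examples do.
[status: used, category: garment, origin: imported, rating: 5]: rating = 5, qualifies → Accepted.
[status: refurbished, category: tool, origin: imported, rating: 5]: rating = 5, qualifies → Accepted.
[status: used, category: tool, origin: imported, rating: 3]: rating = 3, does not fit → Rejected.
[status: new, category: garment, origin: imported, rating: 5]: rating = 5, qualifies → Accepted.

Accepted, Accepted, Rejected, Accepted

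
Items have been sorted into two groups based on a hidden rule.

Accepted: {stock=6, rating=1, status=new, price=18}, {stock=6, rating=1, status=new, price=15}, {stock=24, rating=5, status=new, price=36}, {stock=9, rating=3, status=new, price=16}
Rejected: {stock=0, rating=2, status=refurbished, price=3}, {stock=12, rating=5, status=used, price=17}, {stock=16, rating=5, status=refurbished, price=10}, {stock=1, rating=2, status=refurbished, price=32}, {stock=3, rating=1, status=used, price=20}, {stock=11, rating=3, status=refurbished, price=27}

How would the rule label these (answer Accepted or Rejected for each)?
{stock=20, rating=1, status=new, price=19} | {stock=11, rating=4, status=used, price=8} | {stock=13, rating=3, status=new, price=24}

Accepted, Rejected, Accepted

Rule: status is new. This holds for each 'Accepted' example and fails for each 'Rejected' one.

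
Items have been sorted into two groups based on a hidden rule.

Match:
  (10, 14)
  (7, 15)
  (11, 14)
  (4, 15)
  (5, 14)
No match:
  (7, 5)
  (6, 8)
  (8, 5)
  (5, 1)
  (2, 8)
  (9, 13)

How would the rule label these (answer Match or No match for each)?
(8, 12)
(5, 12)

Every 'Match' example satisfies: second ≥ 14. None of the 'No match' examples do.

No match, No match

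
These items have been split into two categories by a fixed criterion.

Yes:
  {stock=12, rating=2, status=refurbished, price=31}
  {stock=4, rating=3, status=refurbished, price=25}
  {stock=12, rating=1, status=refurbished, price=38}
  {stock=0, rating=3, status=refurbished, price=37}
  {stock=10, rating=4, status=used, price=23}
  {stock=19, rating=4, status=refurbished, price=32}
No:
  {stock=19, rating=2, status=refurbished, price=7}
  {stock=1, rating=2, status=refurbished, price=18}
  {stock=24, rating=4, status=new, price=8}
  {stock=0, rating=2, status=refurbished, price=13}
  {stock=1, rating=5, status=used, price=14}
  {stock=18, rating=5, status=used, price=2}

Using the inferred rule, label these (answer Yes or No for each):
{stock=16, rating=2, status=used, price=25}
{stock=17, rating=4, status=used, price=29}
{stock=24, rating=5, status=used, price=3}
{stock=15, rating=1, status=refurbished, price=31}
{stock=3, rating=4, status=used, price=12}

Yes, Yes, No, Yes, No

The rule appears to be: price ≥ 23.
{stock=16, rating=2, status=used, price=25}: price = 25, has this property → Yes. {stock=17, rating=4, status=used, price=29}: price = 29, has this property → Yes. {stock=24, rating=5, status=used, price=3}: price = 3, doesn't match → No. {stock=15, rating=1, status=refurbished, price=31}: price = 31, has this property → Yes. {stock=3, rating=4, status=used, price=12}: price = 12, doesn't match → No.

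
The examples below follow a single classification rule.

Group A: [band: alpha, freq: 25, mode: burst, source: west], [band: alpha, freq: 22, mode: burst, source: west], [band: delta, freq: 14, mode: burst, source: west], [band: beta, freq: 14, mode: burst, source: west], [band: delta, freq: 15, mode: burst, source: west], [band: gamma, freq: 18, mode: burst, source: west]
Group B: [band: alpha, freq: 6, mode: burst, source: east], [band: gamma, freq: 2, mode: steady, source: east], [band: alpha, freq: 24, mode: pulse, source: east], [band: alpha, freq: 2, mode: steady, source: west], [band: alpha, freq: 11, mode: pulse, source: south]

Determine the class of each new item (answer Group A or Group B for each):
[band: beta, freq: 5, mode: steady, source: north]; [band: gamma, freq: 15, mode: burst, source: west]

Rule: source is west AND mode is burst. This holds for each 'Group A' example and fails for each 'Group B' one.

Group B, Group A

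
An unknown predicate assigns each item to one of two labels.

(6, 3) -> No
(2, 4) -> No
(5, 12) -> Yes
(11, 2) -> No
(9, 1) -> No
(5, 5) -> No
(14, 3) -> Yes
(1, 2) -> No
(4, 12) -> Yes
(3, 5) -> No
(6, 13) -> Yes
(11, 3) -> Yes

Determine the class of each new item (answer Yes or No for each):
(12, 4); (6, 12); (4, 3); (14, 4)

The classifier is using: sum ≥ 14.

Yes, Yes, No, Yes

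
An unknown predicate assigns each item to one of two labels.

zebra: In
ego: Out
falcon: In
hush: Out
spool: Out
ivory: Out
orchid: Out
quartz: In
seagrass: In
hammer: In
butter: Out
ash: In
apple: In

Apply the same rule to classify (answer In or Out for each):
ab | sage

In, In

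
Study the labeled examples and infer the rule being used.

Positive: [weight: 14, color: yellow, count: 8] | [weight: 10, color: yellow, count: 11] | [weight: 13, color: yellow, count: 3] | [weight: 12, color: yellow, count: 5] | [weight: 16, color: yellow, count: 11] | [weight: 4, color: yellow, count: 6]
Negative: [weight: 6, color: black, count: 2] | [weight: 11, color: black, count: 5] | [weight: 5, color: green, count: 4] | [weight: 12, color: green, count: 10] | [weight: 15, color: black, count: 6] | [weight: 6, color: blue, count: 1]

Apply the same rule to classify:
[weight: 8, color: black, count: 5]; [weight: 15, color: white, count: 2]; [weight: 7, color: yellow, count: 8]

Negative, Negative, Positive

Comparing the two groups points to one rule — color is yellow.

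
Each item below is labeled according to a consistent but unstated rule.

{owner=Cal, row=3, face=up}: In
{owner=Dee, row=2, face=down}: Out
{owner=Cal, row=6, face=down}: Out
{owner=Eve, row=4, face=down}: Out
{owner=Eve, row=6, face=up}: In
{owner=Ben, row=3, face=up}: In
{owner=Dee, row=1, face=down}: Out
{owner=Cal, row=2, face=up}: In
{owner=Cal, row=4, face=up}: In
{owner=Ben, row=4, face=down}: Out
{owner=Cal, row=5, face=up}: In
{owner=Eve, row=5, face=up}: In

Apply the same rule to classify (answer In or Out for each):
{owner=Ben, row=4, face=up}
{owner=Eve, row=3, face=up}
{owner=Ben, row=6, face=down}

'In' ⟺ face is up.
{owner=Ben, row=4, face=up}: face is up, checks out → In.
{owner=Eve, row=3, face=up}: face is up, checks out → In.
{owner=Ben, row=6, face=down}: face is down, lacks this property → Out.

In, In, Out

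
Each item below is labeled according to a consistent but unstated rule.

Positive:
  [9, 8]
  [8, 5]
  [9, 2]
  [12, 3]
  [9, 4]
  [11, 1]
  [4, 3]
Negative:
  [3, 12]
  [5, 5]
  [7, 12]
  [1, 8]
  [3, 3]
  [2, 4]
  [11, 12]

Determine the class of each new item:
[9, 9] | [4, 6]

Negative, Negative

The pattern is that an item is 'Positive' exactly when: first > second.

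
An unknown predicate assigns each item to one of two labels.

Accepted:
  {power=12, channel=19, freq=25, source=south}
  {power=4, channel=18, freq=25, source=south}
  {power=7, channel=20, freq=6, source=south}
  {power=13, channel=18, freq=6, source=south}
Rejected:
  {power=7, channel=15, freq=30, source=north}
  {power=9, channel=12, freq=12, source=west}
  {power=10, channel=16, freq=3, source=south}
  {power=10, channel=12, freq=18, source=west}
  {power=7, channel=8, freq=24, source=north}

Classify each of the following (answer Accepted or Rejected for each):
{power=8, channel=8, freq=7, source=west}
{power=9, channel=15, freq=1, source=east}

Rejected, Rejected

All 'Accepted' examples share one property — channel ≥ 18 — and every 'Rejected' example lacks it.
{power=8, channel=8, freq=7, source=west} → channel = 8 → Rejected. {power=9, channel=15, freq=1, source=east} → channel = 15 → Rejected.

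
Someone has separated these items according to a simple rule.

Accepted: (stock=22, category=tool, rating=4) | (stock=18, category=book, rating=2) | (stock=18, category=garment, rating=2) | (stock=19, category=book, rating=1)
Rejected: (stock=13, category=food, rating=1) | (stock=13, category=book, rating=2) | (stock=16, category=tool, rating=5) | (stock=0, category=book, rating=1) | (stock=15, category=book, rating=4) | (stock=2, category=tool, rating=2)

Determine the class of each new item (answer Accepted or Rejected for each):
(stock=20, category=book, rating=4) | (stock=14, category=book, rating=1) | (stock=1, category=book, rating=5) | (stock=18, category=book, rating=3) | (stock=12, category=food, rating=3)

Accepted, Rejected, Rejected, Accepted, Rejected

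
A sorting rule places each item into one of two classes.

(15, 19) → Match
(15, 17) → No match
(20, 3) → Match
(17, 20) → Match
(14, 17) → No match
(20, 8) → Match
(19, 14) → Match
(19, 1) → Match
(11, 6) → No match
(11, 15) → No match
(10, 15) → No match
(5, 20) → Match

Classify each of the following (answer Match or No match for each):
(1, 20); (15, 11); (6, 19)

'Match' ⟺ max ≥ 19.

Match, No match, Match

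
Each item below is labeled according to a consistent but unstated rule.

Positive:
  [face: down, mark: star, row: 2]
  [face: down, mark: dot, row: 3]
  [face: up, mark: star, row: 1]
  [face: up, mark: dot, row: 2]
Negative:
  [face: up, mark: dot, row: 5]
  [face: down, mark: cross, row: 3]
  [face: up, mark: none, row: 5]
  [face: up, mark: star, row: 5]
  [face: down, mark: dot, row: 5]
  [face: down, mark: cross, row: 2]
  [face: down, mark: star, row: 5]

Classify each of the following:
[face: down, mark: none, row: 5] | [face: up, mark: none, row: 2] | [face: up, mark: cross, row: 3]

Negative, Positive, Negative

The classifier is using: mark is not cross AND row ≤ 3.
[face: down, mark: none, row: 5] → mark is none, row = 5 → Negative.
[face: up, mark: none, row: 2] → mark is none, row = 2 → Positive.
[face: up, mark: cross, row: 3] → mark is cross, row = 3 → Negative.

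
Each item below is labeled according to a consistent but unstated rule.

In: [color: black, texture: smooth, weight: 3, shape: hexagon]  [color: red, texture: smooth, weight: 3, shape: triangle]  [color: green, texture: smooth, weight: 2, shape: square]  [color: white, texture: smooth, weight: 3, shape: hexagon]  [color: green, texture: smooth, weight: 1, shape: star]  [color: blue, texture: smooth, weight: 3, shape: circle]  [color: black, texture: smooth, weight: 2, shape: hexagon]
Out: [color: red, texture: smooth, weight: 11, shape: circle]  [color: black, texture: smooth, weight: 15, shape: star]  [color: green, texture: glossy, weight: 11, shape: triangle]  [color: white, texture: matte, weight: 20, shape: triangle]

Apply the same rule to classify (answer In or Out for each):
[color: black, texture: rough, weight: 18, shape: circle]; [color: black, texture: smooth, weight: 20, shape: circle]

Out, Out

The pattern is that an item is 'In' exactly when: weight ≤ 3.
[color: black, texture: rough, weight: 18, shape: circle] — weight = 18, hence Out. [color: black, texture: smooth, weight: 20, shape: circle] — weight = 20, hence Out.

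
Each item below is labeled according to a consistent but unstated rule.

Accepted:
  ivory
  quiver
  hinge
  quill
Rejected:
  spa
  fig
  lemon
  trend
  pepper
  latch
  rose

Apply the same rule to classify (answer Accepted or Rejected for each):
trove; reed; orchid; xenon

Rule: length ≥ 4 AND contains 'i'. This holds for each 'Accepted' example and fails for each 'Rejected' one.
trove: length 5, no 'i' — does not fit, so Rejected.
reed: length 4, no 'i' — does not fit, so Rejected.
orchid: length 6, has 'i' — meets the rule, so Accepted.
xenon: length 5, no 'i' — does not fit, so Rejected.

Rejected, Rejected, Accepted, Rejected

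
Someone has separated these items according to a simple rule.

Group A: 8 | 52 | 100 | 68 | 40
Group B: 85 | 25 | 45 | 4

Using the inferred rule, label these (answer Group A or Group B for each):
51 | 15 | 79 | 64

Group B, Group B, Group B, Group A

The simplest hypothesis consistent with all the labels is: even AND at least 8.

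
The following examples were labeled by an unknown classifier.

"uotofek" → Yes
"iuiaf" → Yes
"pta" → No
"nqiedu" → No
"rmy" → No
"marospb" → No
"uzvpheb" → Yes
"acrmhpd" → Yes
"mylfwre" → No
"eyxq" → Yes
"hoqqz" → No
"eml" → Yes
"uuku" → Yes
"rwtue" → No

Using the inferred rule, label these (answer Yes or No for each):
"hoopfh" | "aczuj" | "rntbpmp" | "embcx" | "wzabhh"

No, Yes, No, Yes, No

'Yes' ⟺ starts with a vowel.
"hoopfh" → starts with 'h' → No. "aczuj" → starts with 'a' → Yes. "rntbpmp" → starts with 'r' → No. "embcx" → starts with 'e' → Yes. "wzabhh" → starts with 'w' → No.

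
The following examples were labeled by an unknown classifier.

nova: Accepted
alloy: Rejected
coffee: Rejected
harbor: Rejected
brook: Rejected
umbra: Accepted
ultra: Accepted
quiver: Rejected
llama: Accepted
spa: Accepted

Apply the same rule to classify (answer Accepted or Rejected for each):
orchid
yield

Rejected, Rejected

One predicate separates the groups cleanly: ends with 'a'.
Rejected: orchid, since ends with 'd'. Rejected: yield, since ends with 'd'.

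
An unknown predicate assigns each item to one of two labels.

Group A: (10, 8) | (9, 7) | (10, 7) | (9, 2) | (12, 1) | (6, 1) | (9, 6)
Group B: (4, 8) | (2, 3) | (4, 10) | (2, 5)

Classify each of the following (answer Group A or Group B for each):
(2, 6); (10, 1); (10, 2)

One predicate separates the groups cleanly: first > second.
(2, 6) → 2 < 6 → Group B.
(10, 1) → 10 > 1 → Group A.
(10, 2) → 10 > 2 → Group A.

Group B, Group A, Group A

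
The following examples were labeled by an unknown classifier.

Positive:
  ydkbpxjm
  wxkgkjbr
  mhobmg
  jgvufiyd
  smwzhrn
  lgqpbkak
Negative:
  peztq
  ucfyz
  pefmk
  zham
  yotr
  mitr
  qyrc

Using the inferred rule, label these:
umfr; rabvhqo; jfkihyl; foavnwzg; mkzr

The classifier is using: length ≥ 6.
umfr: Negative (length 4). rabvhqo: Positive (length 7). jfkihyl: Positive (length 7). foavnwzg: Positive (length 8). mkzr: Negative (length 4).

Negative, Positive, Positive, Positive, Negative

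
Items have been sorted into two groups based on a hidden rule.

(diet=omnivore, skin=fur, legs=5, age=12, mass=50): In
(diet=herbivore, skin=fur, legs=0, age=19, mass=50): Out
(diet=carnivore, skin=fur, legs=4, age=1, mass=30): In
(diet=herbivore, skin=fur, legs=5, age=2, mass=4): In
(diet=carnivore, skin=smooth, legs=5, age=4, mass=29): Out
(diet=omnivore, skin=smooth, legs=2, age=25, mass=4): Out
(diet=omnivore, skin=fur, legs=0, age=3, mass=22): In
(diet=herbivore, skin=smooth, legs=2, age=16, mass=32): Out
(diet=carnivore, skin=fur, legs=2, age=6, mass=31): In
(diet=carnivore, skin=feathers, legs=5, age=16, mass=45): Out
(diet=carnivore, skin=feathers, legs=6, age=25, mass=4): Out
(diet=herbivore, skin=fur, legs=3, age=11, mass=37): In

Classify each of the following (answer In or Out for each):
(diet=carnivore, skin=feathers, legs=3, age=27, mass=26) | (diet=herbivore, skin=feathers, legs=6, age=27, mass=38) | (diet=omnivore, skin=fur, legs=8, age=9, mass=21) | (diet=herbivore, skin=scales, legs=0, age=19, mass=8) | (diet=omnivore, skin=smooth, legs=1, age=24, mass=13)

Out, Out, In, Out, Out

The simplest hypothesis consistent with all the labels is: skin is fur AND age ≤ 12.
(diet=carnivore, skin=feathers, legs=3, age=27, mass=26): skin is feathers, age = 27, does not pass → Out. (diet=herbivore, skin=feathers, legs=6, age=27, mass=38): skin is feathers, age = 27, does not pass → Out. (diet=omnivore, skin=fur, legs=8, age=9, mass=21): skin is fur, age = 9, meets the rule → In. (diet=herbivore, skin=scales, legs=0, age=19, mass=8): skin is scales, age = 19, does not pass → Out. (diet=omnivore, skin=smooth, legs=1, age=24, mass=13): skin is smooth, age = 24, does not pass → Out.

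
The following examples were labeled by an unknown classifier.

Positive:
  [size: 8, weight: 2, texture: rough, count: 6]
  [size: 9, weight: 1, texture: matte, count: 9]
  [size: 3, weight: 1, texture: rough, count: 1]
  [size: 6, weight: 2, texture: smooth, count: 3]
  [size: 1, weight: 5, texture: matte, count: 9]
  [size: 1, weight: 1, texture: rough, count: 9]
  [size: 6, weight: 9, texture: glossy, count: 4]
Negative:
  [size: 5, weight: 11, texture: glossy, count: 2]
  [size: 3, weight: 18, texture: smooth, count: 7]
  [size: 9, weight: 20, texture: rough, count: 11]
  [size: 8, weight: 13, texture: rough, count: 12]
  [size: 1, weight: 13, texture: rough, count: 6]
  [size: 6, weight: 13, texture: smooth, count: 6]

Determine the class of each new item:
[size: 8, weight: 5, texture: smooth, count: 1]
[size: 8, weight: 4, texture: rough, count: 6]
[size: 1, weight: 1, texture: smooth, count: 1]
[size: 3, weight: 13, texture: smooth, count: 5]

The common property of the 'Positive' items is: weight ≤ 9. No 'Negative' item has it.
[size: 8, weight: 5, texture: smooth, count: 1]: Positive (weight = 5).
[size: 8, weight: 4, texture: rough, count: 6]: Positive (weight = 4).
[size: 1, weight: 1, texture: smooth, count: 1]: Positive (weight = 1).
[size: 3, weight: 13, texture: smooth, count: 5]: Negative (weight = 13).

Positive, Positive, Positive, Negative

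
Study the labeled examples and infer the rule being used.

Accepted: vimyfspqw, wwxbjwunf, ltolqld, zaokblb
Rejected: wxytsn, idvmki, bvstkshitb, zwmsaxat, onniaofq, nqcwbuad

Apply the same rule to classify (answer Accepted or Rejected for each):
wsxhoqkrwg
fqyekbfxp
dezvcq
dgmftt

The common property of the 'Accepted' items is: odd length. No 'Rejected' item has it.

Rejected, Accepted, Rejected, Rejected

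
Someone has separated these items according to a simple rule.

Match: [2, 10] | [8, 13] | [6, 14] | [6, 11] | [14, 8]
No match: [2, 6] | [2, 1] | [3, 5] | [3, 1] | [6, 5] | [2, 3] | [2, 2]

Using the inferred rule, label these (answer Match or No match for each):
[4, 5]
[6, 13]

The simplest hypothesis consistent with all the labels is: sum ≥ 12.
[4, 5]: 4+5 = 9, fails this test → No match. [6, 13]: 6+13 = 19, satisfies this → Match.

No match, Match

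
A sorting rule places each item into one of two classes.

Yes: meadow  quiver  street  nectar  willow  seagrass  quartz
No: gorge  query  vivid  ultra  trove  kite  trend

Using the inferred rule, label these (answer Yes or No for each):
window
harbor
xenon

Yes, Yes, No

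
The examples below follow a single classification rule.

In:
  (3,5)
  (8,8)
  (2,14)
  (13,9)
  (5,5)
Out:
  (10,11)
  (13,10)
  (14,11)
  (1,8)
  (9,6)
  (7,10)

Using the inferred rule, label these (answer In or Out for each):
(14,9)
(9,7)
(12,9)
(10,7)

Comparing the two groups points to one rule — sum is even.

Out, In, Out, Out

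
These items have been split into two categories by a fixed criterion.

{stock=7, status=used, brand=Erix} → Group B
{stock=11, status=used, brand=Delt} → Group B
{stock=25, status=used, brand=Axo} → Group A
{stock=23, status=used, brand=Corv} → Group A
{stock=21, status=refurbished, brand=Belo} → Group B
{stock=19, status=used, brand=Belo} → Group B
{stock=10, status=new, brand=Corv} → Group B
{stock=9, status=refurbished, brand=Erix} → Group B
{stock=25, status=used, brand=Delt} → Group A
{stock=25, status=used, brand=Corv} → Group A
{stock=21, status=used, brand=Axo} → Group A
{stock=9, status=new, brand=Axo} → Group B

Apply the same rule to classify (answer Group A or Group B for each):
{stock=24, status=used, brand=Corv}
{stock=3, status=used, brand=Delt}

Group A, Group B

A rule that fits every label: status is used AND stock ≥ 21 — true of each 'Group A' example, false of each 'Group B' one.
{stock=24, status=used, brand=Corv}: status is used, stock = 24 — has this property, so Group A.
{stock=3, status=used, brand=Delt}: status is used, stock = 3 — does not fit, so Group B.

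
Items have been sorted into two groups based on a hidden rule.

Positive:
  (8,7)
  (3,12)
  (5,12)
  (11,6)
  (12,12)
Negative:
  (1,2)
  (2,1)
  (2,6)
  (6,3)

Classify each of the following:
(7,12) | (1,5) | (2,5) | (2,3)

Every 'Positive' example satisfies: sum ≥ 15. None of the 'Negative' examples do.

Positive, Negative, Negative, Negative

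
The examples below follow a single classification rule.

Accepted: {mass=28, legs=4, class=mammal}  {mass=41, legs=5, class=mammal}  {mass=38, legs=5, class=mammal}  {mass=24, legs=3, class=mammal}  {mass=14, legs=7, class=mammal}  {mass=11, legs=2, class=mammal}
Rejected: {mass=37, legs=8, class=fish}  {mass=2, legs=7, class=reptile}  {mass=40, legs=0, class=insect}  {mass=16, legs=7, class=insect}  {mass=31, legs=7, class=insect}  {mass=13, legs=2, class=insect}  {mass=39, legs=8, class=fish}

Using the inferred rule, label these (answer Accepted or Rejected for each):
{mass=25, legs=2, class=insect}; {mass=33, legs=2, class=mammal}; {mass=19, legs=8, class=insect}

Rejected, Accepted, Rejected

The classifier is using: class is mammal.
{mass=25, legs=2, class=insect} — class is insect, hence Rejected. {mass=33, legs=2, class=mammal} — class is mammal, hence Accepted. {mass=19, legs=8, class=insect} — class is insect, hence Rejected.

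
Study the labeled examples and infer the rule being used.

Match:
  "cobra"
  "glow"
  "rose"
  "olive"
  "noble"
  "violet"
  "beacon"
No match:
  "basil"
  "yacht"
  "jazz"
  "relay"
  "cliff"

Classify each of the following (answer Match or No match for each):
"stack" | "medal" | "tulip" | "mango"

No match, No match, No match, Match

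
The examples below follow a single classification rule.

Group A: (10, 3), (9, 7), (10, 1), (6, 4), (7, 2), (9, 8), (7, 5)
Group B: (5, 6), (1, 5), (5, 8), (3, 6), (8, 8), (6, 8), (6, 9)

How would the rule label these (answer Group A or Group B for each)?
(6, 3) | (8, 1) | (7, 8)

Looking at the examples, the only property every 'Group A' case has and every 'Group B' case lacks is: first > second.
Group A: (6, 3), since 6 > 3.
Group A: (8, 1), since 8 > 1.
Group B: (7, 8), since 7 < 8.

Group A, Group A, Group B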